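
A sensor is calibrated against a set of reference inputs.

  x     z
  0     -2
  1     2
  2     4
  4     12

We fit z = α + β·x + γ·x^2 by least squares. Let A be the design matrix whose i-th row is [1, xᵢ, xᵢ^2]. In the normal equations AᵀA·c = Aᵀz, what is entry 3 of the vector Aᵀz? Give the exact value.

Entry 3 ↔ basis x^2, so (Aᵀz)_{3} = Σᵢ (x^2)·zᵢ = (0)·(-2) + (1)·(2) + (4)·(4) + (16)·(12) = 210.

210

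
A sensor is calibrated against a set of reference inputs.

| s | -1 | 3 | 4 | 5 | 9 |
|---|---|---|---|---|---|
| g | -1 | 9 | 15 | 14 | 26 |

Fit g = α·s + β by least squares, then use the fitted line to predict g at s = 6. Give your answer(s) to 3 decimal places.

Setting ∂/∂α … = 0 gives: 132·α + 20·β = 392;  20·α + 5·β = 63.
(Σs·s = 132, Σs = 20, Σ1 = 5, Σs·g = 392, Σg = 63.)
Δ = 132·5 − 20² = 260.
α = (392·5 − 20·63)/260 = 35/13; β = (132·63 − 20·392)/260 = 119/65.
At s = 6: ĝ = (35/13)·(6) + (119/65)·(1) = 1169/65.

ĝ = 17.985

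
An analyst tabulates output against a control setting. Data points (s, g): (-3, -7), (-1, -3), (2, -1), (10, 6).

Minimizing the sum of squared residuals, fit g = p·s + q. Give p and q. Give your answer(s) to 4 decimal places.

Compute the Gram sums: Σs·s = 114, Σs = 8, Σ1 = 4.
And Σs·g = 82, Σg = -5.
AᵀA·[p, q]ᵀ = Aᵀg becomes [[114, 8]; [8, 4]]·[p, q]ᵀ = [82, -5]ᵀ.
Eliminating q: 4·(row 1) − 8·(row 2) gives 392·p = 4·82 − 8·(-5) = 368, so p = 46/49.
Then q = ((-5) − 8·(46/49))/4 = -613/196.

p = 0.9388, q = -3.1276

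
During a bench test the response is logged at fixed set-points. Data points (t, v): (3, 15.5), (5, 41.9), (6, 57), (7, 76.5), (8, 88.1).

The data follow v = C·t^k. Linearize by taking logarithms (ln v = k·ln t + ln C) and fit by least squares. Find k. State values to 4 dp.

k = 1.8074

Let Y = ln v. Fitting Y = k·ln t + ln C by least squares:
Σln t = 8.5252, Σ(ln t)² = 15.1183, Σln v = 19.3349, Σln t·ln v = 34.0197.
Equations: 15.1183·k + 8.5252·ln C = 34.0197;  8.5252·k + 5·ln C = 19.3349.
Solving (det = 2.9130): k = 1.80740, ln C = 0.78531.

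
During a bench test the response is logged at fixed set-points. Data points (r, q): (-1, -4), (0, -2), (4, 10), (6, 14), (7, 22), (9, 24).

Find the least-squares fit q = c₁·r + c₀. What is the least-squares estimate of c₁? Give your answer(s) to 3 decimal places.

c₁ = 2.934

With design matrix M, MᵀM = [[183, 25]; [25, 6]] and Mᵀq = [498, 64]ᵀ.
det = 183·6 − 25² = 473.
c₁ = (498·6 − 25·64)/473 = 1388/473; c₀ = (183·64 − 25·498)/473 = -738/473.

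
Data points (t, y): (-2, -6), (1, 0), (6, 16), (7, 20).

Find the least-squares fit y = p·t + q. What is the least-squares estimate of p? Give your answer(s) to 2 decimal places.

Sums needed: Σt·t = 90, Σt = 12, Σ1 = 4.
And Σt·y = 248, Σy = 30.
So XᵀX·[p, q]ᵀ = Xᵀy: [[90, 12]; [12, 4]]·[p, q]ᵀ = [248, 30]ᵀ.
Eliminating q: 4·(row 1) − 12·(row 2) gives 216·p = 4·248 − 12·30 = 632, so p = 79/27.
Then q = (30 − 12·(79/27))/4 = -23/18.

p = 2.93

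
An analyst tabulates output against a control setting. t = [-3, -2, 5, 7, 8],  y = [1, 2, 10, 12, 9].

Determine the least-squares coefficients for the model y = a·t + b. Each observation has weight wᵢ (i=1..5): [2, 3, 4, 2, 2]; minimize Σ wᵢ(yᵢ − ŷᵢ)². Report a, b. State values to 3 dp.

a = 0.943, b = 4.167

From the data, Σwᵢ·t·t = 356, Σwᵢ·t = 38, Σwᵢ·1 = 13.
And Σwᵢ·t·y = 494, Σwᵢ·y = 90.
MᵀWM·[a, b]ᵀ = MᵀWy becomes [[356, 38]; [38, 13]]·[a, b]ᵀ = [494, 90]ᵀ.
Determinant 356·13 − 38² = 3184.
a = (494·13 − 38·90)/3184 = 1501/1592; b = (356·90 − 38·494)/3184 = 3317/796.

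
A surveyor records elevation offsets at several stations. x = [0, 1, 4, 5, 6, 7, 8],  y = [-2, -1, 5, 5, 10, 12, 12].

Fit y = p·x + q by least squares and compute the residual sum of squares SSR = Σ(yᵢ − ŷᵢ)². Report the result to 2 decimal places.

AᵀA·[p, q]ᵀ = Aᵀy reads: 191·p + 31·q = 284;  31·p + 7·q = 41.
Δ = 191·7 − 31² = 376.
p = (284·7 − 31·41)/376 = 717/376; q = (191·41 − 31·284)/376 = -973/376.
Residuals: 221/376, -15/47, -15/376, -183/94, 431/376, 233/188, -251/376; SSR = 2833/376.

SSR = 7.53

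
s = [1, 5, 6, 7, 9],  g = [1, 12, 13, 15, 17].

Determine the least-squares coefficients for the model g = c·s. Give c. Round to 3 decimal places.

c = 2.068

Setting ∂/∂c … = 0 gives: 192·c = 397.
(Σs·s = 192, Σs·g = 397.)
Hence c = 397 / 192 ≈ 2.06771.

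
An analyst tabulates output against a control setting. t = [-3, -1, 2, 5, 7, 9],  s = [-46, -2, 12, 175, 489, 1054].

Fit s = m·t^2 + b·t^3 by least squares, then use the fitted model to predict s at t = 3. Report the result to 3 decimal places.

ŝ = 35.700

Normal-equation sums: Σt^2·t^2 = 9685, Σt^2·t^3 = 78769, Σt^3·t^3 = 665509.
For Mᵀs: Σt^2·s = 113342, Σt^3·s = 959308.
MᵀM·[m, b]ᵀ = Mᵀs becomes [[9685, 78769]; [78769, 665509]]·[m, b]ᵀ = [113342, 959308]ᵀ.
Eliminating b: 665509·(row 1) − 78769·(row 2) gives 240899304·m = 665509·113342 − 78769·959308 = -133610774, so m = -1805551/3255396.
Then b = (959308 − 78769·(-1805551/3255396))/665509 = 4906243/3255396.
At t = 3: ŝ = (-1805551/3255396)·(9) + (4906243/3255396)·(27) = 289101/8098.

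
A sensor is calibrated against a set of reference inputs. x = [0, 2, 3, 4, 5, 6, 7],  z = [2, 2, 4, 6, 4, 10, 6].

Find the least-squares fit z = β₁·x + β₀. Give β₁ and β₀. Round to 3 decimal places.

With design matrix M, MᵀM = [[139, 27]; [27, 7]] and Mᵀz = [162, 34]ᵀ.
Determinant 139·7 − 27² = 244.
β₁ = (162·7 − 27·34)/244 = 54/61; β₀ = (139·34 − 27·162)/244 = 88/61.

β₁ = 0.885, β₀ = 1.443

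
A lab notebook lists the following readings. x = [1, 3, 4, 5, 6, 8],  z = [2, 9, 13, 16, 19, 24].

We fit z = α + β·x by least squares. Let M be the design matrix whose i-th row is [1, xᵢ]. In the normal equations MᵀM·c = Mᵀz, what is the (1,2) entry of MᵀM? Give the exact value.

27

Row 1 ↔ basis 1, column 2 ↔ basis x, so (MᵀM)_{1,2} = Σᵢ x = (1)·(1) + (1)·(3) + (1)·(4) + (1)·(5) + (1)·(6) + (1)·(8) = 27.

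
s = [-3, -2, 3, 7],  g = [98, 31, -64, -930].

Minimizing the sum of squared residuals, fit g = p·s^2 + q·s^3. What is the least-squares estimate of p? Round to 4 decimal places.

XᵀX·[p, q]ᵀ = Xᵀg reads: 2579·p + 16775·q = -45140;  16775·p + 119171·q = -323612.
Determinant 2579·119171 − 16775² = 25941384.
p = ((-45140)·119171 − 16775·(-323612))/25941384 = 75945/40033; q = (2579·(-323612) − 16775·(-45140))/25941384 = -119401/40033.

p = 1.8971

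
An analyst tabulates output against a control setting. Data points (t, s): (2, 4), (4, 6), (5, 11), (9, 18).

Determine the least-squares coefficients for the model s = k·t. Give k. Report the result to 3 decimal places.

XᵀX·[k]ᵀ = Xᵀs reads: 126·k = 249.
Hence k = 249 / 126 ≈ 1.97619.

k = 1.976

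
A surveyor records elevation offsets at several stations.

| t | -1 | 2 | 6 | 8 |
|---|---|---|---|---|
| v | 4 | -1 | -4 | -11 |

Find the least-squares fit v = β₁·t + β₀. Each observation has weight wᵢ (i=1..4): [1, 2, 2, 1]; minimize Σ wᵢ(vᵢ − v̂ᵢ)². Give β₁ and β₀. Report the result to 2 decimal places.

β₁ = -1.39, β₀ = 2.48

Entries of XᵀWX: Σwᵢ·t·t = 145, Σwᵢ·t = 23, Σwᵢ·1 = 6.
And Σwᵢ·t·v = -144, Σwᵢ·v = -17.
So XᵀWX·[β₁, β₀]ᵀ = XᵀWv: [[145, 23]; [23, 6]]·[β₁, β₀]ᵀ = [-144, -17]ᵀ.
Δ = 145·6 − 23² = 341.
β₁ = ((-144)·6 − 23·(-17))/341 = -43/31; β₀ = (145·(-17) − 23·(-144))/341 = 77/31.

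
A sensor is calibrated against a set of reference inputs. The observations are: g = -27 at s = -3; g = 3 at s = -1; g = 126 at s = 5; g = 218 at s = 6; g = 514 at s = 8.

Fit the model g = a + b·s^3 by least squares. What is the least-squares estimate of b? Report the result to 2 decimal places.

b = 1.00

Setting ∂/∂a … = 0 gives: 5·a + 825·b = 834;  825·a + 325155·b = 326732.
Δ = 5·325155 − 825² = 945150.
a = (834·325155 − 825·326732)/945150 = 54179/31505; b = (5·326732 − 825·834)/945150 = 94561/94515.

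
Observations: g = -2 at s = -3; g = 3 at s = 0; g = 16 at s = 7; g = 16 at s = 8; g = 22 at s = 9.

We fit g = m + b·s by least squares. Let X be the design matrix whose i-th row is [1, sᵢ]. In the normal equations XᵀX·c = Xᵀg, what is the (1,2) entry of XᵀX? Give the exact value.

Row 1 ↔ basis 1, column 2 ↔ basis s, so (XᵀX)_{1,2} = Σᵢ s = (1)·(-3) + (1)·(0) + (1)·(7) + (1)·(8) + (1)·(9) = 21.

21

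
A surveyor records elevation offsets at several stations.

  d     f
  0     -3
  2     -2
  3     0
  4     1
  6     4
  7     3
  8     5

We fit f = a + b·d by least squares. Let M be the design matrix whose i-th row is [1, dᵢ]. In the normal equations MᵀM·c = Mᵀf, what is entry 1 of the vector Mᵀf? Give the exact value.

Entry 1 ↔ basis 1, so (Mᵀf)_{1} = Σᵢ fᵢ = (1)·(-3) + (1)·(-2) + (1)·(0) + (1)·(1) + (1)·(4) + (1)·(3) + (1)·(5) = 8.

8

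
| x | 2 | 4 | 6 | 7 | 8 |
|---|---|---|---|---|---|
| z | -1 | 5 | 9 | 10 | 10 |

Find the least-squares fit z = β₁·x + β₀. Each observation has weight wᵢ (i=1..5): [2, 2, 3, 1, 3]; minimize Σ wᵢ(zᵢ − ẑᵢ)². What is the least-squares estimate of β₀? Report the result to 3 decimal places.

β₀ = -3.249

The normal system AᵀWA·[β₁, β₀]ᵀ = AᵀWz is [[389, 61]; [61, 11]]·[β₁, β₀]ᵀ = [508, 75]ᵀ.
Determinant 389·11 − 61² = 558.
β₁ = (508·11 − 61·75)/558 = 1013/558; β₀ = (389·75 − 61·508)/558 = -1813/558.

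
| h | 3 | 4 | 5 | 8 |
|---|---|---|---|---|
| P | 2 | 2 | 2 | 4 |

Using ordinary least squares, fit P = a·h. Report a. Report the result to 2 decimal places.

a = 0.49

Setting ∂/∂a … = 0 gives: 114·a = 56.
(Σh·h = 114, Σh·P = 56.)
a = 56/114 = 0.491228.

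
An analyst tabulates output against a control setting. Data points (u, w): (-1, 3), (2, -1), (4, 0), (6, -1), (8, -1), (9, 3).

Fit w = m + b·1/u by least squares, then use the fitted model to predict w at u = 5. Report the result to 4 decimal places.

ŵ = 0.0478

From the data, Σ1 = 6, Σ1/u = 11/72, Σ1/u·1/u = 7093/5184.
Moment sums: Σw = 3, Σ1/u·w = -83/24.
AᵀA·[m, b]ᵀ = Aᵀw becomes [[6, 11/72]; [11/72, 7093/5184]]·[m, b]ᵀ = [3, -83/24]ᵀ.
Determinant 6·(7093/5184) − (11/72)² = 42437/5184.
m = (3·(7093/5184) − (11/72)·(-83/24))/(42437/5184) = 24018/42437; b = (6·(-83/24) − (11/72)·3)/(42437/5184) = -109944/42437.
At u = 5: ŵ = (24018/42437)·(1) + (-109944/42437)·(1/5) = 10146/212185.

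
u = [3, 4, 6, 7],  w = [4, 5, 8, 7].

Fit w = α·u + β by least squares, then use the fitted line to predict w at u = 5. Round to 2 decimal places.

ŵ = 6.00

With design matrix X, XᵀX = [[110, 20]; [20, 4]] and Xᵀw = [129, 24]ᵀ.
Eliminating β: 4·(row 1) − 20·(row 2) gives 40·α = 4·129 − 20·24 = 36, so α = 9/10.
Then β = (24 − 20·(9/10))/4 = 3/2.
At u = 5: ŵ = (9/10)·(5) + (3/2)·(1) = 6.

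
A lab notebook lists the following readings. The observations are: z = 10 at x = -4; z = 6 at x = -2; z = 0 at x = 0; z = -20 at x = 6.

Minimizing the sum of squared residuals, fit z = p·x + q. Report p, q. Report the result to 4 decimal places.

p = -3.0714, q = -1.0000

With design matrix A, AᵀA = [[56, 0]; [0, 4]] and Aᵀz = [-172, -4]ᵀ.
Eliminating q: 4·(row 1) − 0·(row 2) gives 224·p = 4·(-172) − 0·(-4) = -688, so p = -43/14.
Then q = ((-4) − 0·(-43/14))/4 = -1.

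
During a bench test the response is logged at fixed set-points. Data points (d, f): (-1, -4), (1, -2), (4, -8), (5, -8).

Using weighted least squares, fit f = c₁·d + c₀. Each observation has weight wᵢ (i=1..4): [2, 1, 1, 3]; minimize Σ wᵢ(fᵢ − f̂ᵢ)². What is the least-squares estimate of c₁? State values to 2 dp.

c₁ = -0.80

The normal equations are: 94·c₁ + 18·c₀ = -146;  18·c₁ + 7·c₀ = -42.
Δ = 94·7 − 18² = 334.
c₁ = ((-146)·7 − 18·(-42))/334 = -133/167; c₀ = (94·(-42) − 18·(-146))/334 = -660/167.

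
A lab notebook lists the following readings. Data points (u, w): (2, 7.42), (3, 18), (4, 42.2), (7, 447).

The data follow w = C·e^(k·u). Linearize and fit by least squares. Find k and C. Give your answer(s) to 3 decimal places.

With ln wᵢ as the transformed response and uᵢ as the regressor:
XᵀX = [[78.0000, 16.0000]; [16.0000, 4]], rhs = [70.3671, 14.7395]ᵀ  (here Σu = 16.0000, Σ(u)² = 78.0000, Σln w = 14.7395, Σu·ln w = 70.3671).
Slope k = (n·Σu·ln w − Σu·Σln w)/(n·Σ(u)² − (Σu)²) = (4·70.3671 − 16.0000·14.7395)/56.0000 = 0.81492; ln C = (Σln w − k·Σu)/n = 0.42518, so C = exp(0.42518) = 1.52987.

k = 0.815, C = 1.530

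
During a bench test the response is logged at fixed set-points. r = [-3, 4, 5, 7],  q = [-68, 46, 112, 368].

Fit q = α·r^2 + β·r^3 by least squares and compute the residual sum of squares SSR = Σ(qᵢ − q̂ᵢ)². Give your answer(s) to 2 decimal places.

Entries of AᵀA: Σr^2·r^2 = 3363, Σr^2·r^3 = 20713, Σr^3·r^3 = 138099.
For Aᵀq: Σr^2·q = 20956, Σr^3·q = 145004.
So AᵀA·[α, β]ᵀ = Aᵀq: [[3363, 20713]; [20713, 138099]]·[α, β]ᵀ = [20956, 145004]ᵀ.
Eliminating β: 138099·(row 1) − 20713·(row 2) gives 35398568·α = 138099·20956 − 20713·145004 = -109465208, so α = -13683151/4424821.
Then β = (145004 − 20713·(-13683151/4424821))/138099 = 6698353/4424821.
Residuals: 3116062/4424821, -6222410/4424821, 364602/4424821, 1273448/4424821; SSR = 11341212/4424821.

SSR = 2.56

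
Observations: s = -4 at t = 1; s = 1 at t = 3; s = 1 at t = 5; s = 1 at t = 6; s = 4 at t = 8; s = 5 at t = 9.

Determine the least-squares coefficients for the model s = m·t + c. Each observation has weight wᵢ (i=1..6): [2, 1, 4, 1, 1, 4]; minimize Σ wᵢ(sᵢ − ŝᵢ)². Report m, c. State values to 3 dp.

m = 1.037, c = -4.289

Entries of AᵀWA: Σwᵢ·t·t = 535, Σwᵢ·t = 75, Σwᵢ·1 = 13.
For AᵀWs: Σwᵢ·t·s = 233, Σwᵢ·s = 22.
So AᵀWA·[m, c]ᵀ = AᵀWs: [[535, 75]; [75, 13]]·[m, c]ᵀ = [233, 22]ᵀ.
Determinant 535·13 − 75² = 1330.
m = (233·13 − 75·22)/1330 = 197/190; c = (535·22 − 75·233)/1330 = -163/38.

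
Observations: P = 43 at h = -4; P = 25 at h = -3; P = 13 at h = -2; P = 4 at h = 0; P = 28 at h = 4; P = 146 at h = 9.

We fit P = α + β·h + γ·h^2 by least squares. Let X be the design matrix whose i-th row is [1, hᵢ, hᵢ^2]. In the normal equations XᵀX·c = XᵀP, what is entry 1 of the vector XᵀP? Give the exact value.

Entry 1 ↔ basis 1, so (XᵀP)_{1} = Σᵢ Pᵢ = (1)·(43) + (1)·(25) + (1)·(13) + (1)·(4) + (1)·(28) + (1)·(146) = 259.

259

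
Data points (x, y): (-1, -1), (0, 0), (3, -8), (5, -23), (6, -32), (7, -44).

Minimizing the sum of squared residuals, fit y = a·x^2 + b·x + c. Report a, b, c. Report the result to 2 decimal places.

a = -0.89, b = -0.03, c = -0.07

The normal equations are: 4404·a + 710·b + 120·c = -3956;  710·a + 120·b + 20·c = -638;  120·a + 20·b + 6·c = -108.
Solving the 3×3 system (Gaussian elimination) gives a = -131/147, b = -8/245, c = -10/147.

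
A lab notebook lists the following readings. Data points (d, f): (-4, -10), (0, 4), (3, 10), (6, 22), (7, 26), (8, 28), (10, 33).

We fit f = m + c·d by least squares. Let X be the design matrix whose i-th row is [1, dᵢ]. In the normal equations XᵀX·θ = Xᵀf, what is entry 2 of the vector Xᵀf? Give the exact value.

Entry 2 ↔ basis d, so (Xᵀf)_{2} = Σᵢ (d)·fᵢ = (-4)·(-10) + (0)·(4) + (3)·(10) + (6)·(22) + (7)·(26) + (8)·(28) + (10)·(33) = 938.

938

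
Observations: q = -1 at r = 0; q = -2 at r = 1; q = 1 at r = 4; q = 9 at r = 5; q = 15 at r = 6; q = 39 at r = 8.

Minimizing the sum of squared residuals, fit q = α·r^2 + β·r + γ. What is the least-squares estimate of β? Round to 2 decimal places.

Sums needed: Σr^2·r^2 = 6274, Σr^2·r = 918, Σr^2 = 142, Σr·r = 142, Σr = 24, Σ1 = 6.
And Σr^2·q = 3275, Σr·q = 449, Σq = 61.
So MᵀM·[α, β, γ]ᵀ = Mᵀq: [[6274, 918, 142]; [918, 142, 24]; [142, 24, 6]]·[α, β, γ]ᵀ = [3275, 449, 61]ᵀ.
Solving the 3×3 system (Gaussian elimination) gives α = 18737/17270, β = -6560/1727, γ = -2732/8635.

β = -3.80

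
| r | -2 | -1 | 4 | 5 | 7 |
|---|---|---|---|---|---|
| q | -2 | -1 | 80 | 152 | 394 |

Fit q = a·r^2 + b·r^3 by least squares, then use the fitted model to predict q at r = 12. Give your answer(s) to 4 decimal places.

Setting ∂/∂a … = 0 gives: 3299·a + 20923·b = 24377;  20923·a + 137435·b = 159279.
(Σr^2·r^2 = 3299, Σr^2·r^3 = 20923, Σr^3·r^3 = 137435, Σr^2·q = 24377, Σr^3·q = 159279.)
Δ = 3299·137435 − 20923² = 15626136.
a = (24377·137435 − 20923·159279)/15626136 = 8829239/7813068; b = (3299·159279 − 20923·24377)/15626136 = 7710725/7813068.
At r = 12: q̂ = (8829239/7813068)·(144) + (7710725/7813068)·(1728) = 1216295268/651089.

q̂ = 1868.0937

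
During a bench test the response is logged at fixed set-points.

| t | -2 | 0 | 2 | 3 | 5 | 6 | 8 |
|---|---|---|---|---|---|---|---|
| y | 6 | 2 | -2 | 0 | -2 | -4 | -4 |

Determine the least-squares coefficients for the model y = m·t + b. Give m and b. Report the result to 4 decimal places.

m = -0.9529, b = 2.4235

Compute the Gram sums: Σt·t = 142, Σt = 22, Σ1 = 7.
And Σt·y = -82, Σy = -4.
So AᵀA·[m, b]ᵀ = Aᵀy: [[142, 22]; [22, 7]]·[m, b]ᵀ = [-82, -4]ᵀ.
det = 142·7 − 22² = 510.
m = ((-82)·7 − 22·(-4))/510 = -81/85; b = (142·(-4) − 22·(-82))/510 = 206/85.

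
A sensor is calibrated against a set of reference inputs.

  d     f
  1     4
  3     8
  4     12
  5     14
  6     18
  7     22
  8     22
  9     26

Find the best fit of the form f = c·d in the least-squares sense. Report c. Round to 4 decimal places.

Compute the Gram sums: Σd·d = 281.
And Σd·f = 818.
Hence c = 818 / 281 ≈ 2.91103.

c = 2.9110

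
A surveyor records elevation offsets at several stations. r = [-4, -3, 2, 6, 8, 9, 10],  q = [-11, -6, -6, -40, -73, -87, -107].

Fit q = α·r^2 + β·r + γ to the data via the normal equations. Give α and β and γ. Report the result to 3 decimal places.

Setting ∂/∂α … = 0 gives: 22306·α + 2374·β + 310·γ = -24113;  2374·α + 310·β + 28·γ = -2627;  310·α + 28·β + 7·γ = -330.
(Σr^2·r^2 = 22306, Σr^2·r = 2374, Σr^2 = 310, Σr·r = 310, Σr = 28, Σ1 = 7, Σr^2·q = -24113, Σr·q = -2627, Σq = -330.)
Row-reducing yields α = -77507/80184, β = -256175/240552, γ = -9125/120276.

α = -0.967, β = -1.065, γ = -0.076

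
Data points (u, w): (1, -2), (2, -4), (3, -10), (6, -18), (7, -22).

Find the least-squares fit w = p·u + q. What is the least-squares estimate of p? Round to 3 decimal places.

p = -3.328

Normal-equation sums: Σu·u = 99, Σu = 19, Σ1 = 5.
Right-hand side: Σu·w = -302, Σw = -56.
Normal equations: [[99, 19]; [19, 5]]·[p, q]ᵀ = [-302, -56]ᵀ.
Determinant 99·5 − 19² = 134.
p = ((-302)·5 − 19·(-56))/134 = -223/67; q = (99·(-56) − 19·(-302))/134 = 97/67.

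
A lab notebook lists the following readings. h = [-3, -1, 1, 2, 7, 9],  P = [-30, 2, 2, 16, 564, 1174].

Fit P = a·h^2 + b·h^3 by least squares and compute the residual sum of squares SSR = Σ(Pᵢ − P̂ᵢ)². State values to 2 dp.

SSR = 6.31

Normal-equation sums: Σh^2·h^2 = 9061, Σh^2·h^3 = 75645, Σh^3·h^3 = 649885.
For XᵀP: Σh^2·P = 122528, Σh^3·P = 1050236.
So XᵀX·[a, b]ᵀ = XᵀP: [[9061, 75645]; [75645, 649885]]·[a, b]ᵀ = [122528, 1050236]ᵀ.
Eliminating b: 649885·(row 1) − 75645·(row 2) gives 166441960·a = 649885·122528 − 75645·1050236 = 184007060, so a = 9200353/8322098.
Then b = (1050236 − 75645·(9200353/8322098))/649885 = 1509499/1014890.
Residuals: 4342404/20805245, 49554337/20805245, -12335122/20805245, -6677446/20805245, -6927281/20805245, 3578342/20805245; SSR = 131314198/20805245.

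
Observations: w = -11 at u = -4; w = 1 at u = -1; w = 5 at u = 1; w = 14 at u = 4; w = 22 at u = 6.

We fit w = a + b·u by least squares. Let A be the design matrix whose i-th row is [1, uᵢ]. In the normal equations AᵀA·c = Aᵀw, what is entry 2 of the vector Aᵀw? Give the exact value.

236

Entry 2 ↔ basis u, so (Aᵀw)_{2} = Σᵢ (u)·wᵢ = (-4)·(-11) + (-1)·(1) + (1)·(5) + (4)·(14) + (6)·(22) = 236.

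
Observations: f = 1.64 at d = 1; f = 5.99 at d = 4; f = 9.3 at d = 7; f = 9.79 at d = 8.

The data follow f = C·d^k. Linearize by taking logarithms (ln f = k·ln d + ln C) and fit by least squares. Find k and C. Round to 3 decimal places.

Linearized form: ln f = k·ln d + ln C. From the 4 transformed points,
AᵀA = [[10.0325, 5.4116]; [5.4116, 4]], rhs = [11.5650, 6.7962]ᵀ  (here Σln d = 5.4116, Σ(ln d)² = 10.0325, Σln f = 6.7962, Σln d·ln f = 11.5650).
Δ = 10.0325·4 − (5.4116)² = 10.8439; k = (11.5650·4 − 5.4116·6.7962)/10.8439 = 0.87435, ln C = (10.0325·6.7962 − 5.4116·11.5650)/10.8439 = 0.51612, so C = exp(0.51612) = 1.67551.

k = 0.874, C = 1.676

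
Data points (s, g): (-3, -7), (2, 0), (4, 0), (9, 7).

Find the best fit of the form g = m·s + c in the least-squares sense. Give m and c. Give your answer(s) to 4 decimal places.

Entries of AᵀA: Σs·s = 110, Σs = 12, Σ1 = 4.
And Σs·g = 84, Σg = 0.
So AᵀA·[m, c]ᵀ = Aᵀg: [[110, 12]; [12, 4]]·[m, c]ᵀ = [84, 0]ᵀ.
det = 110·4 − 12² = 296.
m = (84·4 − 12·0)/296 = 42/37; c = (110·0 − 12·84)/296 = -126/37.

m = 1.1351, c = -3.4054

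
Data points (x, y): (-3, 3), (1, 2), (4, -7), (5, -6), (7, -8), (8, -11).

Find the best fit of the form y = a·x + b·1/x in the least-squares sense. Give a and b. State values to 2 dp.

Sums needed: Σx·x = 164, Σx·1/x = 6, Σ1/x·1/x = 881749/705600.
Moment sums: Σx·y = -209, Σ1/x·y = -1251/280.
Δ = 164·(881749/705600) − 6² = 29801309/176400.
a = ((-209)·(881749/705600) − 6·(-1251/280))/(29801309/176400) = -165370421/119205236; b = (164·(-1251/280) − 6·(-209))/(29801309/176400) = 91952280/29801309.

a = -1.39, b = 3.09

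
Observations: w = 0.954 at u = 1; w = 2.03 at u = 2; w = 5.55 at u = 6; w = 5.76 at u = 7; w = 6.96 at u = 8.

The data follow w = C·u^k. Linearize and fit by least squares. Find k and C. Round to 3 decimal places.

k = 0.934, C = 0.997

With ln wᵢ as the transformed response and ln uᵢ as the regressor:
Σln u = 6.5103, Σ(ln u)² = 11.8015, Σln w = 6.0659, Σln u·ln w = 11.0031.
Normal system: [[11.8015, 6.5103]; [6.5103, 5]]·[k, ln C]ᵀ = [11.0031, 6.0659]ᵀ.
Slope k = (n·Σln u·ln w − Σln u·Σln w)/(n·Σ(ln u)² − (Σln u)²) = (5·11.0031 − 6.5103·6.0659)/16.6240 = 0.93391; ln C = (Σln w − k·Σln u)/n = -0.00283, so C = exp(-0.00283) = 0.99717.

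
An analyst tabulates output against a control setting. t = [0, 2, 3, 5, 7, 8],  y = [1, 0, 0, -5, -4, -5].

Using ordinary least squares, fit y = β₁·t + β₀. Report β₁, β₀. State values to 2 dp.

β₁ = -0.83, β₀ = 1.29

MᵀM·[β₁, β₀]ᵀ = Mᵀy reads: 151·β₁ + 25·β₀ = -93;  25·β₁ + 6·β₀ = -13.
(Σt·t = 151, Σt = 25, Σ1 = 6, Σt·y = -93, Σy = -13.)
Determinant 151·6 − 25² = 281.
β₁ = ((-93)·6 − 25·(-13))/281 = -233/281; β₀ = (151·(-13) − 25·(-93))/281 = 362/281.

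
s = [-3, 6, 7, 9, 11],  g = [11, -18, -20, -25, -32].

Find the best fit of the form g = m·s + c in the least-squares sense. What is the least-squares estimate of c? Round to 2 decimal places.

c = 1.51

With design matrix X, XᵀX = [[296, 30]; [30, 5]] and Xᵀg = [-858, -84]ᵀ.
Eliminating c: 5·(row 1) − 30·(row 2) gives 580·m = 5·(-858) − 30·(-84) = -1770, so m = -177/58.
Then c = ((-84) − 30·(-177/58))/5 = 219/145.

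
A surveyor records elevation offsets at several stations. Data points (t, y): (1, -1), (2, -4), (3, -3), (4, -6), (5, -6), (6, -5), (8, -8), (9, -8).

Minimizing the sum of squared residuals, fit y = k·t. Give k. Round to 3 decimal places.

k = -1.008

Entries of MᵀM: Σt·t = 236.
Moment sums: Σt·y = -238.
Hence k = -238 / 236 ≈ -1.00847.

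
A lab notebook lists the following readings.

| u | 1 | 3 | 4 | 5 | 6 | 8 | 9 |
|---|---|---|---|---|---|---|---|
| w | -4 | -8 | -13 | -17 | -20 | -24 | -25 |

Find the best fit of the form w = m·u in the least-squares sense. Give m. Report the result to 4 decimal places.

m = -3.0259

Compute the Gram sums: Σu·u = 232.
And Σu·w = -702.
m = (-702)/232 = -3.02586.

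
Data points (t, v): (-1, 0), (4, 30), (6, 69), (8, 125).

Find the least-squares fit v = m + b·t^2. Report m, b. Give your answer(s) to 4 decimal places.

XᵀX·[m, b]ᵀ = Xᵀv reads: 4·m + 117·b = 224;  117·m + 5649·b = 10964.
(Σ1 = 4, Σt^2 = 117, Σt^2·t^2 = 5649, Σv = 224, Σt^2·v = 10964.)
Determinant 4·5649 − 117² = 8907.
m = (224·5649 − 117·10964)/8907 = -5804/2969; b = (4·10964 − 117·224)/8907 = 17648/8907.

m = -1.9549, b = 1.9814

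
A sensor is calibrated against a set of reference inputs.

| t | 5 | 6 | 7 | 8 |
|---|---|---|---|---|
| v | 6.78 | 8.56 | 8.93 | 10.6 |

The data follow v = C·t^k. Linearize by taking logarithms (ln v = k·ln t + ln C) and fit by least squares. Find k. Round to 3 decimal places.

k = 0.887

Taking logs, ln v = k·ln t + ln C, so regress ln v on ln t.
AᵀA = [[13.9113, 7.4265]; [7.4265, 4]], rhs = [16.0972, 8.6113]ᵀ  (here Σln t = 7.4265, Σ(ln t)² = 13.9113, Σln v = 8.6113, Σln t·ln v = 16.0972).
Slope k = (n·Σln t·ln v − Σln t·Σln v)/(n·Σ(ln t)² − (Σln t)²) = (4·16.0972 − 7.4265·8.6113)/0.4917 = 0.88695; ln C = (Σln v − k·Σln t)/n = 0.50610.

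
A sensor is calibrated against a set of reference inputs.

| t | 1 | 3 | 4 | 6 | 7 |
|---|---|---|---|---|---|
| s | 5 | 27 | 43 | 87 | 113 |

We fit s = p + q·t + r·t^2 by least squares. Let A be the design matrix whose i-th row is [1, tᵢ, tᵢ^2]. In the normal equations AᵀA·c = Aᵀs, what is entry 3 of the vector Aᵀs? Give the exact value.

Entry 3 ↔ basis t^2, so (Aᵀs)_{3} = Σᵢ (t^2)·sᵢ = (1)·(5) + (9)·(27) + (16)·(43) + (36)·(87) + (49)·(113) = 9605.

9605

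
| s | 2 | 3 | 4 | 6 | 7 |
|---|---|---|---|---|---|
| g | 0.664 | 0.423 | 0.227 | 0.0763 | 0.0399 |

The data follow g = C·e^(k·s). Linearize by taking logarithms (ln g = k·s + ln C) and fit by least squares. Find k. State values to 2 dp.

k = -0.56

Linearized form: ln g = k·s + ln C. From the 5 transformed points,
Sums: Σs = 22.0000, Σ(s)² = 114.0000, Σln g = -8.5471, Σs·ln g = -47.3195.
Normal system: [[114.0000, 22.0000]; [22.0000, 5]]·[k, ln C]ᵀ = [-47.3195, -8.5471]ᵀ.
Slope k = (n·Σs·ln g − Σs·Σln g)/(n·Σ(s)² − (Σs)²) = (5·-47.3195 − 22.0000·-8.5471)/86.0000 = -0.56466; ln C = (Σln g − k·Σs)/n = 0.77507.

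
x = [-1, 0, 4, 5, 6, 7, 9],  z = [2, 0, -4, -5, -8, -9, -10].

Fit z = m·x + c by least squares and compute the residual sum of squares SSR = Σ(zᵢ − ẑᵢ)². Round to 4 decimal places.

Forming MᵀM = [[208, 30]; [30, 7]] and Mᵀz = [-244, -34]ᵀ gives MᵀM·[m, c]ᵀ = Mᵀz.
Δ = 208·7 − 30² = 556.
m = ((-244)·7 − 30·(-34))/556 = -172/139; c = (208·(-34) − 30·(-244))/556 = 62/139.
Residuals: 44/139, -62/139, 70/139, 103/139, -142/139, -109/139, 96/139; SSR = 450/139.

SSR = 3.2374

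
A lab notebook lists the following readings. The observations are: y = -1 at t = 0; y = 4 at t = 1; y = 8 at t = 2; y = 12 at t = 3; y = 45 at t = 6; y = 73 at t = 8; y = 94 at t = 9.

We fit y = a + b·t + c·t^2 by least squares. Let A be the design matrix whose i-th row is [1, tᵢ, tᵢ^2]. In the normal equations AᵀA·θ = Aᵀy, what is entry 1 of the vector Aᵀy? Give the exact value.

Entry 1 ↔ basis 1, so (Aᵀy)_{1} = Σᵢ yᵢ = (1)·(-1) + (1)·(4) + (1)·(8) + (1)·(12) + (1)·(45) + (1)·(73) + (1)·(94) = 235.

235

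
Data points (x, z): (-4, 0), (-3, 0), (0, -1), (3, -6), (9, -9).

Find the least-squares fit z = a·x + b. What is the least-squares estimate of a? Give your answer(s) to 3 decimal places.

a = -0.755

The normal equations are: 115·a + 5·b = -99;  5·a + 5·b = -16.
(Σx·x = 115, Σx = 5, Σ1 = 5, Σx·z = -99, Σz = -16.)
Eliminating b: 5·(row 1) − 5·(row 2) gives 550·a = 5·(-99) − 5·(-16) = -415, so a = -83/110.
Then b = ((-16) − 5·(-83/110))/5 = -269/110.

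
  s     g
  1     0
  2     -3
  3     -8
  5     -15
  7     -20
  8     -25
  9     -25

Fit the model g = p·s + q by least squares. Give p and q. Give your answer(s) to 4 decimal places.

p = -3.2759, q = 2.6650

Compute the Gram sums: Σs·s = 233, Σs = 35, Σ1 = 7.
Moment sums: Σs·g = -670, Σg = -96.
Normal equations: [[233, 35]; [35, 7]]·[p, q]ᵀ = [-670, -96]ᵀ.
Eliminating q: 7·(row 1) − 35·(row 2) gives 406·p = 7·(-670) − 35·(-96) = -1330, so p = -95/29.
Then q = ((-96) − 35·(-95/29))/7 = 541/203.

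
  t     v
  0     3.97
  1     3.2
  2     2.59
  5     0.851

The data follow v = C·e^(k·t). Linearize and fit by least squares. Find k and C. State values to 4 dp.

k = -0.3146, C = 4.3159

With ln vᵢ as the transformed response and tᵢ as the regressor:
Sums: Σt = 8.0000, Σ(t)² = 30.0000, Σln v = 3.3322, Σt·ln v = 2.2598.
Normal system: [[30.0000, 8.0000]; [8.0000, 4]]·[k, ln C]ᵀ = [2.2598, 3.3322]ᵀ.
Δ = 30.0000·4 − (8.0000)² = 56.0000; k = (2.2598·4 − 8.0000·3.3322)/56.0000 = -0.31462, ln C = (30.0000·3.3322 − 8.0000·2.2598)/56.0000 = 1.46230, so C = exp(1.46230) = 4.31589.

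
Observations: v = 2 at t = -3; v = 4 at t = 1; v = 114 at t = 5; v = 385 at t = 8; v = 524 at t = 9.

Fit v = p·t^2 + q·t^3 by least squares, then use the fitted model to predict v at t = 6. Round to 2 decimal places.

v̂ = 179.76

With design matrix M, MᵀM = [[11364, 94700]; [94700, 809940]] and Mᵀv = [69956, 593316]ᵀ.
Determinant 11364·809940 − 94700² = 236068160.
p = (69956·809940 − 94700·593316)/236068160 = 2957109/1475426; q = (11364·593316 − 94700·69956)/236068160 = 3881/7790.
At t = 6: v̂ = (2957109/1475426)·(36) + (3881/7790)·(216) = 663072966/3688565.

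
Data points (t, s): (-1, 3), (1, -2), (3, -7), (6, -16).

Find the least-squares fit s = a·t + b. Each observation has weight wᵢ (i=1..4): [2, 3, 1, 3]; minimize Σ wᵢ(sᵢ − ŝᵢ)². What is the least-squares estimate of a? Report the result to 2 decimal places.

The normal equations are: 122·a + 22·b = -321;  22·a + 9·b = -55.
(Σwᵢ·t·t = 122, Σwᵢ·t = 22, Σwᵢ·1 = 9, Σwᵢ·t·s = -321, Σwᵢ·s = -55.)
Eliminating b: 9·(row 1) − 22·(row 2) gives 614·a = 9·(-321) − 22·(-55) = -1679, so a = -1679/614.
Then b = ((-55) − 22·(-1679/614))/9 = 176/307.

a = -2.73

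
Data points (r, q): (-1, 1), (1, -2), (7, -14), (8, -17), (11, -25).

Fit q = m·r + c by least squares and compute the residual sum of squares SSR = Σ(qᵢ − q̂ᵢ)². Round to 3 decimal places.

SSR = 4.056

The normal system XᵀX·[m, c]ᵀ = Xᵀq is [[236, 26]; [26, 5]]·[m, c]ᵀ = [-512, -57]ᵀ.
det = 236·5 − 26² = 504.
m = ((-512)·5 − 26·(-57))/504 = -77/36; c = (236·(-57) − 26·(-512))/504 = -5/18.
Residuals: -31/36, 5/12, 5/4, 7/18, -43/36; SSR = 73/18.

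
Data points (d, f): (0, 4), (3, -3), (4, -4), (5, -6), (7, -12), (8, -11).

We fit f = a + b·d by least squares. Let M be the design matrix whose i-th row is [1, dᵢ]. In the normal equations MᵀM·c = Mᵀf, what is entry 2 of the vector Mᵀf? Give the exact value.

Entry 2 ↔ basis d, so (Mᵀf)_{2} = Σᵢ (d)·fᵢ = (0)·(4) + (3)·(-3) + (4)·(-4) + (5)·(-6) + (7)·(-12) + (8)·(-11) = -227.

-227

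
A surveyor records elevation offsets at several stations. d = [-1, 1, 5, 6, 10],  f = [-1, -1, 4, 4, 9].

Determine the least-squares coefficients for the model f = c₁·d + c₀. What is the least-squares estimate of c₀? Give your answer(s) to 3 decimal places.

c₀ = -0.987

Normal-equation sums: Σd·d = 163, Σd = 21, Σ1 = 5.
Moment sums: Σd·f = 134, Σf = 15.
So AᵀA·[c₁, c₀]ᵀ = Aᵀf: [[163, 21]; [21, 5]]·[c₁, c₀]ᵀ = [134, 15]ᵀ.
Determinant 163·5 − 21² = 374.
c₁ = (134·5 − 21·15)/374 = 355/374; c₀ = (163·15 − 21·134)/374 = -369/374.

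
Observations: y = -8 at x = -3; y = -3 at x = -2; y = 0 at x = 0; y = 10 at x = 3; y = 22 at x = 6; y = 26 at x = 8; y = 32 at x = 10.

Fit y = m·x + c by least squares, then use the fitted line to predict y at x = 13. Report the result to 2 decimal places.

ŷ = 41.70

The normal equations are: 222·m + 22·c = 720;  22·m + 7·c = 79.
(Σx·x = 222, Σx = 22, Σ1 = 7, Σx·y = 720, Σy = 79.)
Δ = 222·7 − 22² = 1070.
m = (720·7 − 22·79)/1070 = 1651/535; c = (222·79 − 22·720)/1070 = 849/535.
At x = 13: ŷ = (1651/535)·(13) + (849/535)·(1) = 22312/535.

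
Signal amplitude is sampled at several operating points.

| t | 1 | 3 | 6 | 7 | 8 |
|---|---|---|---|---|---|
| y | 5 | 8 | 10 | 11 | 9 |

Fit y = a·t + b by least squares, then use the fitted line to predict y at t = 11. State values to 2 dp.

ŷ = 12.66

XᵀX·[a, b]ᵀ = Xᵀy reads: 159·a + 25·b = 238;  25·a + 5·b = 43.
Eliminating b: 5·(row 1) − 25·(row 2) gives 170·a = 5·238 − 25·43 = 115, so a = 23/34.
Then b = (43 − 25·(23/34))/5 = 887/170.
At t = 11: ŷ = (23/34)·(11) + (887/170)·(1) = 1076/85.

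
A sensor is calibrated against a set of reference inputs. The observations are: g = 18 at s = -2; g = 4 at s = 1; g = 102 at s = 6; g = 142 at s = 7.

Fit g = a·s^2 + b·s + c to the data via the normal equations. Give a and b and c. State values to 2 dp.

a = 3.09, b = -1.77, c = 2.27

The normal equations are: 3714·a + 552·b + 90·c = 10706;  552·a + 90·b + 12·c = 1574;  90·a + 12·b + 4·c = 266.
Solving the 3×3 system (Gaussian elimination) gives a = 547/177, b = -313/177, c = 134/59.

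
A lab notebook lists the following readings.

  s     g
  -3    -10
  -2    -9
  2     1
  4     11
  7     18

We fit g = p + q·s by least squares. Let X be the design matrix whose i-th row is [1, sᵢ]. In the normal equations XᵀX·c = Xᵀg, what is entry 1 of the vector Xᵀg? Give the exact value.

11

Entry 1 ↔ basis 1, so (Xᵀg)_{1} = Σᵢ gᵢ = (1)·(-10) + (1)·(-9) + (1)·(1) + (1)·(11) + (1)·(18) = 11.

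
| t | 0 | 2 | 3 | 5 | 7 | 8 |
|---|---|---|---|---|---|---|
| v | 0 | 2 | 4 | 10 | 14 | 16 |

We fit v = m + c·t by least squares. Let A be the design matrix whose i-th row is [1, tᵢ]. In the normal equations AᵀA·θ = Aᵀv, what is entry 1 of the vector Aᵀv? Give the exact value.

Entry 1 ↔ basis 1, so (Aᵀv)_{1} = Σᵢ vᵢ = (1)·(0) + (1)·(2) + (1)·(4) + (1)·(10) + (1)·(14) + (1)·(16) = 46.

46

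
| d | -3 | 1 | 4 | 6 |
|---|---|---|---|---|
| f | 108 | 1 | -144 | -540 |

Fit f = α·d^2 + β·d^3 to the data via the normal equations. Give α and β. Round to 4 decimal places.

α = 3.0039, β = -3.0006

Sums needed: Σd^2·d^2 = 1634, Σd^2·d^3 = 8558, Σd^3·d^3 = 51482.
And Σd^2·f = -20771, Σd^3·f = -128771.
Δ = 1634·51482 − 8558² = 10882224.
α = ((-20771)·51482 − 8558·(-128771))/10882224 = 2724133/906852; β = (1634·(-128771) − 8558·(-20771))/10882224 = -2721133/906852.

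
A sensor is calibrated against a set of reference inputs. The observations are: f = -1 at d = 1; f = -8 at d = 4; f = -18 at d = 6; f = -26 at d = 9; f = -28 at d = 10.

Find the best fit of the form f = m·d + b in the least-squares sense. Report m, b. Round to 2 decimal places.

Normal-equation sums: Σd·d = 234, Σd = 30, Σ1 = 5.
Right-hand side: Σd·f = -655, Σf = -81.
Normal equations: [[234, 30]; [30, 5]]·[m, b]ᵀ = [-655, -81]ᵀ.
det = 234·5 − 30² = 270.
m = ((-655)·5 − 30·(-81))/270 = -169/54; b = (234·(-81) − 30·(-655))/270 = 116/45.

m = -3.13, b = 2.58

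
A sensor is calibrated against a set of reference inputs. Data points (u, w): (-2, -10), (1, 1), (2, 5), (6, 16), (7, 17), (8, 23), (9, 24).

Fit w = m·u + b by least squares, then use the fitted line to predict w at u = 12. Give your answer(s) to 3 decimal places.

Sums needed: Σu·u = 239, Σu = 31, Σ1 = 7.
For Aᵀw: Σu·w = 646, Σw = 76.
Determinant 239·7 − 31² = 712.
m = (646·7 − 31·76)/712 = 1083/356; b = (239·76 − 31·646)/712 = -931/356.
At u = 12: ŵ = (1083/356)·(12) + (-931/356)·(1) = 12065/356.

ŵ = 33.890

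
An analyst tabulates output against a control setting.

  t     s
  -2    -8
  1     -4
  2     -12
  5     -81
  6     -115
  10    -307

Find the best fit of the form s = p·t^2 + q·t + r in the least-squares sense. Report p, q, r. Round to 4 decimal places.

Normal-equation sums: Σt^2·t^2 = 11954, Σt^2·t = 1342, Σt^2 = 170, Σt·t = 170, Σt = 22, Σ1 = 6.
And Σt^2·s = -36949, Σt·s = -4177, Σs = -527.
Row-reducing yields p = -132643/45420, q = -74179/45420, r = 6803/7570.

p = -2.9204, q = -1.6332, r = 0.8987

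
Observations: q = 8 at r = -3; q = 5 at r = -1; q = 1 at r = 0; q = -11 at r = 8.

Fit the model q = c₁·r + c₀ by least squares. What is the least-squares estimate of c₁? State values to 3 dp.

c₁ = -1.714

Sums needed: Σr·r = 74, Σr = 4, Σ1 = 4.
Right-hand side: Σr·q = -117, Σq = 3.
So MᵀM·[c₁, c₀]ᵀ = Mᵀq: [[74, 4]; [4, 4]]·[c₁, c₀]ᵀ = [-117, 3]ᵀ.
Δ = 74·4 − 4² = 280.
c₁ = ((-117)·4 − 4·3)/280 = -12/7; c₀ = (74·3 − 4·(-117))/280 = 69/28.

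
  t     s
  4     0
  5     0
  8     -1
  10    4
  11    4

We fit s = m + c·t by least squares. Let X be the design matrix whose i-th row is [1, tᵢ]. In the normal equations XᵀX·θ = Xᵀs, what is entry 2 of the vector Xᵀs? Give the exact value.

Entry 2 ↔ basis t, so (Xᵀs)_{2} = Σᵢ (t)·sᵢ = (4)·(0) + (5)·(0) + (8)·(-1) + (10)·(4) + (11)·(4) = 76.

76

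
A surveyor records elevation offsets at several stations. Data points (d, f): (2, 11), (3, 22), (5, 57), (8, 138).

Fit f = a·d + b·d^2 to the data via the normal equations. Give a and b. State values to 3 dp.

The normal equations are: 102·a + 672·b = 1477;  672·a + 4818·b = 10499.
det = 102·4818 − 672² = 39852.
a = (1477·4818 − 672·10499)/39852 = 1127/738; b = (102·10499 − 672·1477)/39852 = 1451/738.

a = 1.527, b = 1.966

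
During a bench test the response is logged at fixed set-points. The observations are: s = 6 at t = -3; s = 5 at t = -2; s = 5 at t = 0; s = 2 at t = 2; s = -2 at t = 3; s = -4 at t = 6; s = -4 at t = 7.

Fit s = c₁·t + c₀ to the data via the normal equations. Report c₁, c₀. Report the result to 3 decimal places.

From the data, Σt·t = 111, Σt = 13, Σ1 = 7.
Right-hand side: Σt·s = -82, Σs = 8.
AᵀA·[c₁, c₀]ᵀ = Aᵀs becomes [[111, 13]; [13, 7]]·[c₁, c₀]ᵀ = [-82, 8]ᵀ.
Eliminating c₀: 7·(row 1) − 13·(row 2) gives 608·c₁ = 7·(-82) − 13·8 = -678, so c₁ = -339/304.
Then c₀ = (8 − 13·(-339/304))/7 = 977/304.

c₁ = -1.115, c₀ = 3.214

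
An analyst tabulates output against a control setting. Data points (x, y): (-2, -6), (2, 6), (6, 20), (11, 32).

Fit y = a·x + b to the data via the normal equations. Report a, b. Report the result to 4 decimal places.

a = 2.9650, b = 0.3989

Sums needed: Σx·x = 165, Σx = 17, Σ1 = 4.
Right-hand side: Σx·y = 496, Σy = 52.
AᵀA·[a, b]ᵀ = Aᵀy becomes [[165, 17]; [17, 4]]·[a, b]ᵀ = [496, 52]ᵀ.
Eliminating b: 4·(row 1) − 17·(row 2) gives 371·a = 4·496 − 17·52 = 1100, so a = 1100/371.
Then b = (52 − 17·(1100/371))/4 = 148/371.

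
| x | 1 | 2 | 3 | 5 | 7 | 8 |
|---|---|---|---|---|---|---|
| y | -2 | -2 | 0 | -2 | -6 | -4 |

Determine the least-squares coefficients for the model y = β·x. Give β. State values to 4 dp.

β = -0.5921

Sums needed: Σx·x = 152.
For Aᵀy: Σx·y = -90.
So AᵀA·[β]ᵀ = Aᵀy: [[152]]·[β]ᵀ = [-90]ᵀ.
β = (-90)/152 = -0.592105.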